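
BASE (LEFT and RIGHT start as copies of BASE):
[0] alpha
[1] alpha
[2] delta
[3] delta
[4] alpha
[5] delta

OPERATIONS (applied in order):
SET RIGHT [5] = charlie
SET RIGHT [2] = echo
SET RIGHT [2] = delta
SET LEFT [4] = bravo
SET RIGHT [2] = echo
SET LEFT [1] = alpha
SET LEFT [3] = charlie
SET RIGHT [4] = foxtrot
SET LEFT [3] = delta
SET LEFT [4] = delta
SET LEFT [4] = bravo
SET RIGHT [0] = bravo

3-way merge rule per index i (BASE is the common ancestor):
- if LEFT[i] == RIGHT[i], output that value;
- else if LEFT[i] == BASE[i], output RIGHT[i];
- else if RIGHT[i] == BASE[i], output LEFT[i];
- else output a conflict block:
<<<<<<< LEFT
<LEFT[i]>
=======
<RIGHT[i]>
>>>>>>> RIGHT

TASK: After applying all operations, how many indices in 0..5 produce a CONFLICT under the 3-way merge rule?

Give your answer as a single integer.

Answer: 1

Derivation:
Final LEFT:  [alpha, alpha, delta, delta, bravo, delta]
Final RIGHT: [bravo, alpha, echo, delta, foxtrot, charlie]
i=0: L=alpha=BASE, R=bravo -> take RIGHT -> bravo
i=1: L=alpha R=alpha -> agree -> alpha
i=2: L=delta=BASE, R=echo -> take RIGHT -> echo
i=3: L=delta R=delta -> agree -> delta
i=4: BASE=alpha L=bravo R=foxtrot all differ -> CONFLICT
i=5: L=delta=BASE, R=charlie -> take RIGHT -> charlie
Conflict count: 1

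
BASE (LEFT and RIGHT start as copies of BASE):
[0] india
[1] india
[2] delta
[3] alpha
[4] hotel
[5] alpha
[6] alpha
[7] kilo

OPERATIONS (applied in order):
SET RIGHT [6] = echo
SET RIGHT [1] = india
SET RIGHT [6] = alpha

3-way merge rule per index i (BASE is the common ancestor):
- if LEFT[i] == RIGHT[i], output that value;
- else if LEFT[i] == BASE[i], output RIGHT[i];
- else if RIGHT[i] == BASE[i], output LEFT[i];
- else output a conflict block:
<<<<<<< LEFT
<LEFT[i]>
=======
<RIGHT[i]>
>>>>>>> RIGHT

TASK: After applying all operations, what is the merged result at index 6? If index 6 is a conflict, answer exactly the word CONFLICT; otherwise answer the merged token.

Answer: alpha

Derivation:
Final LEFT:  [india, india, delta, alpha, hotel, alpha, alpha, kilo]
Final RIGHT: [india, india, delta, alpha, hotel, alpha, alpha, kilo]
i=0: L=india R=india -> agree -> india
i=1: L=india R=india -> agree -> india
i=2: L=delta R=delta -> agree -> delta
i=3: L=alpha R=alpha -> agree -> alpha
i=4: L=hotel R=hotel -> agree -> hotel
i=5: L=alpha R=alpha -> agree -> alpha
i=6: L=alpha R=alpha -> agree -> alpha
i=7: L=kilo R=kilo -> agree -> kilo
Index 6 -> alpha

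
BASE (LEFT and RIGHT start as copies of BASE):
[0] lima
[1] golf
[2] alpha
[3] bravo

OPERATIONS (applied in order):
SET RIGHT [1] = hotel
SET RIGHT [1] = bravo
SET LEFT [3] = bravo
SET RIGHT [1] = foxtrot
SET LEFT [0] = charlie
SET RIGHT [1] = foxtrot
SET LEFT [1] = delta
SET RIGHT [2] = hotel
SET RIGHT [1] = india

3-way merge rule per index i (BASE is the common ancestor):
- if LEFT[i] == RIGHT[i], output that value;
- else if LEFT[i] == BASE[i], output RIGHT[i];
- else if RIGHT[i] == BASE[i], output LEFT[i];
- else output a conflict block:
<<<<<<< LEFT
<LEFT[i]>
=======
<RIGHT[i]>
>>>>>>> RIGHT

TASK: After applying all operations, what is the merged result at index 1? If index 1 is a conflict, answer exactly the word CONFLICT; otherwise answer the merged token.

Final LEFT:  [charlie, delta, alpha, bravo]
Final RIGHT: [lima, india, hotel, bravo]
i=0: L=charlie, R=lima=BASE -> take LEFT -> charlie
i=1: BASE=golf L=delta R=india all differ -> CONFLICT
i=2: L=alpha=BASE, R=hotel -> take RIGHT -> hotel
i=3: L=bravo R=bravo -> agree -> bravo
Index 1 -> CONFLICT

Answer: CONFLICT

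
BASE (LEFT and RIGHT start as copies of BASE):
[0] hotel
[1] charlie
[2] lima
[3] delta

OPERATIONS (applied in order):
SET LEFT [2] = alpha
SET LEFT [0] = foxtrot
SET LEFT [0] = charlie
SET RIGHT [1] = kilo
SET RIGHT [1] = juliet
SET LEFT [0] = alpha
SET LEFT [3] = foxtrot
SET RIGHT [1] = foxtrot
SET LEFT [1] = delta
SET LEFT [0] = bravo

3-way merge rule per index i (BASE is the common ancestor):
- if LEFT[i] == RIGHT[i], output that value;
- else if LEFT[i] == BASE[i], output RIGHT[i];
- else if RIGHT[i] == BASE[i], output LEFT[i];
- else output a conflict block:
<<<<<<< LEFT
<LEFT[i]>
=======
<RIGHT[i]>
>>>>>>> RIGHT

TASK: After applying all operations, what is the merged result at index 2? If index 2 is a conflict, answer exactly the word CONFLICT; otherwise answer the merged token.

Answer: alpha

Derivation:
Final LEFT:  [bravo, delta, alpha, foxtrot]
Final RIGHT: [hotel, foxtrot, lima, delta]
i=0: L=bravo, R=hotel=BASE -> take LEFT -> bravo
i=1: BASE=charlie L=delta R=foxtrot all differ -> CONFLICT
i=2: L=alpha, R=lima=BASE -> take LEFT -> alpha
i=3: L=foxtrot, R=delta=BASE -> take LEFT -> foxtrot
Index 2 -> alpha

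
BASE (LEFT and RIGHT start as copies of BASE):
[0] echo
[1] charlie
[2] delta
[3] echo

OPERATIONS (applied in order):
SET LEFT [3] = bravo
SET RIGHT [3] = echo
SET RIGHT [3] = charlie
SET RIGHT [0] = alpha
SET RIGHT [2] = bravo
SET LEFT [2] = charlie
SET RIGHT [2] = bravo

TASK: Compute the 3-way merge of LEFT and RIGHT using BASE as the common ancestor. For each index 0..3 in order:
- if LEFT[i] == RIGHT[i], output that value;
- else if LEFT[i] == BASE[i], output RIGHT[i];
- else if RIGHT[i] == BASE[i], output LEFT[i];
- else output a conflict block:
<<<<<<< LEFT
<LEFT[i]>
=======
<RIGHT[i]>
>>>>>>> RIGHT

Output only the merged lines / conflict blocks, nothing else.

Final LEFT:  [echo, charlie, charlie, bravo]
Final RIGHT: [alpha, charlie, bravo, charlie]
i=0: L=echo=BASE, R=alpha -> take RIGHT -> alpha
i=1: L=charlie R=charlie -> agree -> charlie
i=2: BASE=delta L=charlie R=bravo all differ -> CONFLICT
i=3: BASE=echo L=bravo R=charlie all differ -> CONFLICT

Answer: alpha
charlie
<<<<<<< LEFT
charlie
=======
bravo
>>>>>>> RIGHT
<<<<<<< LEFT
bravo
=======
charlie
>>>>>>> RIGHT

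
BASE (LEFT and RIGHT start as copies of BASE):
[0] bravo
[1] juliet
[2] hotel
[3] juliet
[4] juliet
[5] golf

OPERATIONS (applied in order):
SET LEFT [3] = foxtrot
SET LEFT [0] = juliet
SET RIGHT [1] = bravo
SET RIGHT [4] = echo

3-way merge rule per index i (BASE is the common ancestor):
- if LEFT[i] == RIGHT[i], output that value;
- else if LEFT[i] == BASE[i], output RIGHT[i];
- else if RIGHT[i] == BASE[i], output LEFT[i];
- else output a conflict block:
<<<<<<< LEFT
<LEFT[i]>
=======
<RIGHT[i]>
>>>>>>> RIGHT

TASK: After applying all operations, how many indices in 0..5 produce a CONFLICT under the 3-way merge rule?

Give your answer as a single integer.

Answer: 0

Derivation:
Final LEFT:  [juliet, juliet, hotel, foxtrot, juliet, golf]
Final RIGHT: [bravo, bravo, hotel, juliet, echo, golf]
i=0: L=juliet, R=bravo=BASE -> take LEFT -> juliet
i=1: L=juliet=BASE, R=bravo -> take RIGHT -> bravo
i=2: L=hotel R=hotel -> agree -> hotel
i=3: L=foxtrot, R=juliet=BASE -> take LEFT -> foxtrot
i=4: L=juliet=BASE, R=echo -> take RIGHT -> echo
i=5: L=golf R=golf -> agree -> golf
Conflict count: 0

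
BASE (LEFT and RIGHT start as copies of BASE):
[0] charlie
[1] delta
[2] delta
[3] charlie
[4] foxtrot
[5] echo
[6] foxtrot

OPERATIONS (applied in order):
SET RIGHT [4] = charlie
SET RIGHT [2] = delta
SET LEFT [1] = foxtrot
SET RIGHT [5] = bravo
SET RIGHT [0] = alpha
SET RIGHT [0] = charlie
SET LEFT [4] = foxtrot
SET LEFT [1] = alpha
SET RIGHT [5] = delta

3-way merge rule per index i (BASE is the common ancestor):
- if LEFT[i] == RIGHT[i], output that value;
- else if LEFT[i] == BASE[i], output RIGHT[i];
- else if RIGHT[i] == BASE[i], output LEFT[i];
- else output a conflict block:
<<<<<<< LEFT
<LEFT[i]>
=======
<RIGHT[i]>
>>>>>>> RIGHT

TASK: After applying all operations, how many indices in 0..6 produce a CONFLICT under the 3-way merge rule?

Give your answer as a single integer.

Final LEFT:  [charlie, alpha, delta, charlie, foxtrot, echo, foxtrot]
Final RIGHT: [charlie, delta, delta, charlie, charlie, delta, foxtrot]
i=0: L=charlie R=charlie -> agree -> charlie
i=1: L=alpha, R=delta=BASE -> take LEFT -> alpha
i=2: L=delta R=delta -> agree -> delta
i=3: L=charlie R=charlie -> agree -> charlie
i=4: L=foxtrot=BASE, R=charlie -> take RIGHT -> charlie
i=5: L=echo=BASE, R=delta -> take RIGHT -> delta
i=6: L=foxtrot R=foxtrot -> agree -> foxtrot
Conflict count: 0

Answer: 0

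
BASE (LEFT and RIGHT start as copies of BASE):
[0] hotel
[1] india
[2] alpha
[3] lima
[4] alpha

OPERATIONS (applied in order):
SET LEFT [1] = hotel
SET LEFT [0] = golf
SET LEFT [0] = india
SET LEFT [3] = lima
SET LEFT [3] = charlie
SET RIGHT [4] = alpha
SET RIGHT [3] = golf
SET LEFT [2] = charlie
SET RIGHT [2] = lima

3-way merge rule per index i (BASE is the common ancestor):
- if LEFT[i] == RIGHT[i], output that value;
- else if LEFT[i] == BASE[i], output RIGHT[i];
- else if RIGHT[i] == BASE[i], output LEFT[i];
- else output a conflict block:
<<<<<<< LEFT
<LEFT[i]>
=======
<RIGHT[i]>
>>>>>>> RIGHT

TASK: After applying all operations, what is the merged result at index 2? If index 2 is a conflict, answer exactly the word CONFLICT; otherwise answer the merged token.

Answer: CONFLICT

Derivation:
Final LEFT:  [india, hotel, charlie, charlie, alpha]
Final RIGHT: [hotel, india, lima, golf, alpha]
i=0: L=india, R=hotel=BASE -> take LEFT -> india
i=1: L=hotel, R=india=BASE -> take LEFT -> hotel
i=2: BASE=alpha L=charlie R=lima all differ -> CONFLICT
i=3: BASE=lima L=charlie R=golf all differ -> CONFLICT
i=4: L=alpha R=alpha -> agree -> alpha
Index 2 -> CONFLICT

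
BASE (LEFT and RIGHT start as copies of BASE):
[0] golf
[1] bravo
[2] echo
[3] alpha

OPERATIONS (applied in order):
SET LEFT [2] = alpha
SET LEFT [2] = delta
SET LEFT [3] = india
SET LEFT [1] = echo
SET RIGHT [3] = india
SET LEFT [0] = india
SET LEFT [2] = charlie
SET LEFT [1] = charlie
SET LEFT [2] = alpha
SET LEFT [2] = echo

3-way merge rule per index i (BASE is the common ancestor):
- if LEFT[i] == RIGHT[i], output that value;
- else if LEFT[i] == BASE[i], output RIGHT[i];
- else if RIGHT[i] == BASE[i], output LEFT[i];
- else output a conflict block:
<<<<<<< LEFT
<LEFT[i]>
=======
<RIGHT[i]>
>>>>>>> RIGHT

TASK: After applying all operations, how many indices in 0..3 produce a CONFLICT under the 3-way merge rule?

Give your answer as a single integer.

Answer: 0

Derivation:
Final LEFT:  [india, charlie, echo, india]
Final RIGHT: [golf, bravo, echo, india]
i=0: L=india, R=golf=BASE -> take LEFT -> india
i=1: L=charlie, R=bravo=BASE -> take LEFT -> charlie
i=2: L=echo R=echo -> agree -> echo
i=3: L=india R=india -> agree -> india
Conflict count: 0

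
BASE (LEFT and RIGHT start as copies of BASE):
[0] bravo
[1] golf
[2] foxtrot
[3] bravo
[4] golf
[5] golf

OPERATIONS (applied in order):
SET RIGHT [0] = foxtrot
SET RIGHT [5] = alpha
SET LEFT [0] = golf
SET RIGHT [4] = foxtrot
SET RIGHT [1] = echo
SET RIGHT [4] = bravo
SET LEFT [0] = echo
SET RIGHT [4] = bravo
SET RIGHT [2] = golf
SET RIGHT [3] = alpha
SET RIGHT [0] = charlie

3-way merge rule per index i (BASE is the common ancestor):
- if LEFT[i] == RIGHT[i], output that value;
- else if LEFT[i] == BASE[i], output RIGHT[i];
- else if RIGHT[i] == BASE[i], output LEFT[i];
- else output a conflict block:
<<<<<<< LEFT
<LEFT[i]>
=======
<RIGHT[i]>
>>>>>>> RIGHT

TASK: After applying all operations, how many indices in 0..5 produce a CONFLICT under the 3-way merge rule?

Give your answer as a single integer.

Answer: 1

Derivation:
Final LEFT:  [echo, golf, foxtrot, bravo, golf, golf]
Final RIGHT: [charlie, echo, golf, alpha, bravo, alpha]
i=0: BASE=bravo L=echo R=charlie all differ -> CONFLICT
i=1: L=golf=BASE, R=echo -> take RIGHT -> echo
i=2: L=foxtrot=BASE, R=golf -> take RIGHT -> golf
i=3: L=bravo=BASE, R=alpha -> take RIGHT -> alpha
i=4: L=golf=BASE, R=bravo -> take RIGHT -> bravo
i=5: L=golf=BASE, R=alpha -> take RIGHT -> alpha
Conflict count: 1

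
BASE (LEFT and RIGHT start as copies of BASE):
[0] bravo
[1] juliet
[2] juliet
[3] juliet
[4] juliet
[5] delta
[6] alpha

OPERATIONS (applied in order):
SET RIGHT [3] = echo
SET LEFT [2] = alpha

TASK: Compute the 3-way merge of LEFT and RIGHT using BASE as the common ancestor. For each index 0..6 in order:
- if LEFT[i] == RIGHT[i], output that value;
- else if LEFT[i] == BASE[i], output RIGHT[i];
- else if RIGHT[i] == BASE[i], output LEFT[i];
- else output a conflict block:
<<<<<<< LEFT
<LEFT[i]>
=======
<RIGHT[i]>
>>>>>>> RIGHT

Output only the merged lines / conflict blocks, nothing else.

Answer: bravo
juliet
alpha
echo
juliet
delta
alpha

Derivation:
Final LEFT:  [bravo, juliet, alpha, juliet, juliet, delta, alpha]
Final RIGHT: [bravo, juliet, juliet, echo, juliet, delta, alpha]
i=0: L=bravo R=bravo -> agree -> bravo
i=1: L=juliet R=juliet -> agree -> juliet
i=2: L=alpha, R=juliet=BASE -> take LEFT -> alpha
i=3: L=juliet=BASE, R=echo -> take RIGHT -> echo
i=4: L=juliet R=juliet -> agree -> juliet
i=5: L=delta R=delta -> agree -> delta
i=6: L=alpha R=alpha -> agree -> alpha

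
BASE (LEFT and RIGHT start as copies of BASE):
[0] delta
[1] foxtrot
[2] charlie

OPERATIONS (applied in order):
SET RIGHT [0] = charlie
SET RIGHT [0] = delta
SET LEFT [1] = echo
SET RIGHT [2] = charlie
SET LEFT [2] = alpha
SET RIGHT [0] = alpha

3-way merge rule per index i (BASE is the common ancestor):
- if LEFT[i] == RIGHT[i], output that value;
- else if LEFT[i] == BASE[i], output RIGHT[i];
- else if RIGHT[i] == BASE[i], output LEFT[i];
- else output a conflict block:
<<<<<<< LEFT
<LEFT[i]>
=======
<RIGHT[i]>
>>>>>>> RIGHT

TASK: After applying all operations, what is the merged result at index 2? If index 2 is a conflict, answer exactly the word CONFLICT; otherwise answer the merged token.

Final LEFT:  [delta, echo, alpha]
Final RIGHT: [alpha, foxtrot, charlie]
i=0: L=delta=BASE, R=alpha -> take RIGHT -> alpha
i=1: L=echo, R=foxtrot=BASE -> take LEFT -> echo
i=2: L=alpha, R=charlie=BASE -> take LEFT -> alpha
Index 2 -> alpha

Answer: alpha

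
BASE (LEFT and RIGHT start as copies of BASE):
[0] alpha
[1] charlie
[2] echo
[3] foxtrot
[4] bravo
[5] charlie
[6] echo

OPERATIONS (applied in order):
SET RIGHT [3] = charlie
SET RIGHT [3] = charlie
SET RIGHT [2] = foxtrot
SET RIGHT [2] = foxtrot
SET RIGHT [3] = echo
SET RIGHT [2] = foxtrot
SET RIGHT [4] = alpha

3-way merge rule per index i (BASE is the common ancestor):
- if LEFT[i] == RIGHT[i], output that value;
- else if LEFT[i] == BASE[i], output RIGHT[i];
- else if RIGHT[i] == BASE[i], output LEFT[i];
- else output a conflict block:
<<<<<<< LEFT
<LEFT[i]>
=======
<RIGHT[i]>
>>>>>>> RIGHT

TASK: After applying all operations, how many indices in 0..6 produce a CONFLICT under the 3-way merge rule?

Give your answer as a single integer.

Answer: 0

Derivation:
Final LEFT:  [alpha, charlie, echo, foxtrot, bravo, charlie, echo]
Final RIGHT: [alpha, charlie, foxtrot, echo, alpha, charlie, echo]
i=0: L=alpha R=alpha -> agree -> alpha
i=1: L=charlie R=charlie -> agree -> charlie
i=2: L=echo=BASE, R=foxtrot -> take RIGHT -> foxtrot
i=3: L=foxtrot=BASE, R=echo -> take RIGHT -> echo
i=4: L=bravo=BASE, R=alpha -> take RIGHT -> alpha
i=5: L=charlie R=charlie -> agree -> charlie
i=6: L=echo R=echo -> agree -> echo
Conflict count: 0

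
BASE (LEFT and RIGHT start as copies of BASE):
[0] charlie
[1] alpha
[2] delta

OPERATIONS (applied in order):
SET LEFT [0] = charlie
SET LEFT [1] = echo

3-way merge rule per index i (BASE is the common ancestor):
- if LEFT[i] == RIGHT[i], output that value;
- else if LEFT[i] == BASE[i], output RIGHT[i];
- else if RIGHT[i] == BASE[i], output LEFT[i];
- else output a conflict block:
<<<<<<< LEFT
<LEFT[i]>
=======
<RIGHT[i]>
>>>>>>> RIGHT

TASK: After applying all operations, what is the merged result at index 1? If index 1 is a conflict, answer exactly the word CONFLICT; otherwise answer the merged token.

Final LEFT:  [charlie, echo, delta]
Final RIGHT: [charlie, alpha, delta]
i=0: L=charlie R=charlie -> agree -> charlie
i=1: L=echo, R=alpha=BASE -> take LEFT -> echo
i=2: L=delta R=delta -> agree -> delta
Index 1 -> echo

Answer: echo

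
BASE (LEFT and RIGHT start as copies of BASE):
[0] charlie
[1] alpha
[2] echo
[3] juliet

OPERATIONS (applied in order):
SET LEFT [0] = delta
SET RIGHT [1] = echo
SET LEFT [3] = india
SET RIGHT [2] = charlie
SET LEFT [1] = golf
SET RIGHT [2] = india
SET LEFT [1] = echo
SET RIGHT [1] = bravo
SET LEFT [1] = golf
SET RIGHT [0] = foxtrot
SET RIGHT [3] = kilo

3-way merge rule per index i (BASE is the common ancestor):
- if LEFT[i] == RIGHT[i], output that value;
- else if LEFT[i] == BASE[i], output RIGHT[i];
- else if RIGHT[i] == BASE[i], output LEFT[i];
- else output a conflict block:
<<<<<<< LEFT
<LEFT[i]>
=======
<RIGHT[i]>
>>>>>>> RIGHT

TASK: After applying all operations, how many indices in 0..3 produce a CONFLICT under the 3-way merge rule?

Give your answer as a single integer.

Answer: 3

Derivation:
Final LEFT:  [delta, golf, echo, india]
Final RIGHT: [foxtrot, bravo, india, kilo]
i=0: BASE=charlie L=delta R=foxtrot all differ -> CONFLICT
i=1: BASE=alpha L=golf R=bravo all differ -> CONFLICT
i=2: L=echo=BASE, R=india -> take RIGHT -> india
i=3: BASE=juliet L=india R=kilo all differ -> CONFLICT
Conflict count: 3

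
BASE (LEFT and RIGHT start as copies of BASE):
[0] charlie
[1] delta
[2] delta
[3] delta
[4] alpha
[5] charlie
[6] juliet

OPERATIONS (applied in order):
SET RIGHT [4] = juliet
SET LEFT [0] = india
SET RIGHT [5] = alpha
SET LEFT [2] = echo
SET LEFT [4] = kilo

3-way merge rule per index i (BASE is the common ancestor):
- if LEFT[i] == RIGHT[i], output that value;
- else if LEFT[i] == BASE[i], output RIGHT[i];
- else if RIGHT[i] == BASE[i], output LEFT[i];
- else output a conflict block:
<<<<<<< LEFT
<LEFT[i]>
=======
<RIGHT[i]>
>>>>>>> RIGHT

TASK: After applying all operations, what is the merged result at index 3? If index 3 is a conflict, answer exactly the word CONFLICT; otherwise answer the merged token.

Answer: delta

Derivation:
Final LEFT:  [india, delta, echo, delta, kilo, charlie, juliet]
Final RIGHT: [charlie, delta, delta, delta, juliet, alpha, juliet]
i=0: L=india, R=charlie=BASE -> take LEFT -> india
i=1: L=delta R=delta -> agree -> delta
i=2: L=echo, R=delta=BASE -> take LEFT -> echo
i=3: L=delta R=delta -> agree -> delta
i=4: BASE=alpha L=kilo R=juliet all differ -> CONFLICT
i=5: L=charlie=BASE, R=alpha -> take RIGHT -> alpha
i=6: L=juliet R=juliet -> agree -> juliet
Index 3 -> delta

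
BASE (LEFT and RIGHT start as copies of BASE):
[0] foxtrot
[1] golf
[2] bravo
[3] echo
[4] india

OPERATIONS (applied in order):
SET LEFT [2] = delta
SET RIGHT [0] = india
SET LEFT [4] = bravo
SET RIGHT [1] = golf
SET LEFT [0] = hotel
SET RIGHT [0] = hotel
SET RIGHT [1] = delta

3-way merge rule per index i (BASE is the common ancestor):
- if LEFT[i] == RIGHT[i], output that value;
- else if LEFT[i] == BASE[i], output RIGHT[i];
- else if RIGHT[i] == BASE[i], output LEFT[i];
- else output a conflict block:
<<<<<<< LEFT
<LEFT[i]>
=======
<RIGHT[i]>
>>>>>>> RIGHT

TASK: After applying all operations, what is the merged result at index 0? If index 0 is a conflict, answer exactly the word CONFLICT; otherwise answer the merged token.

Final LEFT:  [hotel, golf, delta, echo, bravo]
Final RIGHT: [hotel, delta, bravo, echo, india]
i=0: L=hotel R=hotel -> agree -> hotel
i=1: L=golf=BASE, R=delta -> take RIGHT -> delta
i=2: L=delta, R=bravo=BASE -> take LEFT -> delta
i=3: L=echo R=echo -> agree -> echo
i=4: L=bravo, R=india=BASE -> take LEFT -> bravo
Index 0 -> hotel

Answer: hotel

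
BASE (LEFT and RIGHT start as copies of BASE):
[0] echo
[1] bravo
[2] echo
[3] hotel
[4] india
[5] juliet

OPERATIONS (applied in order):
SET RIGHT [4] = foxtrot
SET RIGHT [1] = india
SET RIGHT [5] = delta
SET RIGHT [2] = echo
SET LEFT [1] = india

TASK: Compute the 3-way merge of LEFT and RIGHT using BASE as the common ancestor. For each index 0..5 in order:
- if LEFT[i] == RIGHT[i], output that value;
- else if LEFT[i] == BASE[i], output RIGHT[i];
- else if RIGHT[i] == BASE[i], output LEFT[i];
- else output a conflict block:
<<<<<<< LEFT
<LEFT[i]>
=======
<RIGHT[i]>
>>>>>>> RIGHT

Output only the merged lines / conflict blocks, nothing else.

Answer: echo
india
echo
hotel
foxtrot
delta

Derivation:
Final LEFT:  [echo, india, echo, hotel, india, juliet]
Final RIGHT: [echo, india, echo, hotel, foxtrot, delta]
i=0: L=echo R=echo -> agree -> echo
i=1: L=india R=india -> agree -> india
i=2: L=echo R=echo -> agree -> echo
i=3: L=hotel R=hotel -> agree -> hotel
i=4: L=india=BASE, R=foxtrot -> take RIGHT -> foxtrot
i=5: L=juliet=BASE, R=delta -> take RIGHT -> delta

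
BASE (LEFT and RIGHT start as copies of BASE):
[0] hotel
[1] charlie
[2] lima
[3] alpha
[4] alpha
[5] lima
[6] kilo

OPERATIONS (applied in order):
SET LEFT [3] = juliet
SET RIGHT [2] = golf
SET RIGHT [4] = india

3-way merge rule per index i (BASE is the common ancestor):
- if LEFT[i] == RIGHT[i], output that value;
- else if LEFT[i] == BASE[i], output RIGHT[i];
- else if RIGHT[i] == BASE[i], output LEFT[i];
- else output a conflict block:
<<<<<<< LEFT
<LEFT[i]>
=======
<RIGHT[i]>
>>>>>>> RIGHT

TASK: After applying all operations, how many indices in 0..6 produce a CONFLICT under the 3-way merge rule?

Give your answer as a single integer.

Final LEFT:  [hotel, charlie, lima, juliet, alpha, lima, kilo]
Final RIGHT: [hotel, charlie, golf, alpha, india, lima, kilo]
i=0: L=hotel R=hotel -> agree -> hotel
i=1: L=charlie R=charlie -> agree -> charlie
i=2: L=lima=BASE, R=golf -> take RIGHT -> golf
i=3: L=juliet, R=alpha=BASE -> take LEFT -> juliet
i=4: L=alpha=BASE, R=india -> take RIGHT -> india
i=5: L=lima R=lima -> agree -> lima
i=6: L=kilo R=kilo -> agree -> kilo
Conflict count: 0

Answer: 0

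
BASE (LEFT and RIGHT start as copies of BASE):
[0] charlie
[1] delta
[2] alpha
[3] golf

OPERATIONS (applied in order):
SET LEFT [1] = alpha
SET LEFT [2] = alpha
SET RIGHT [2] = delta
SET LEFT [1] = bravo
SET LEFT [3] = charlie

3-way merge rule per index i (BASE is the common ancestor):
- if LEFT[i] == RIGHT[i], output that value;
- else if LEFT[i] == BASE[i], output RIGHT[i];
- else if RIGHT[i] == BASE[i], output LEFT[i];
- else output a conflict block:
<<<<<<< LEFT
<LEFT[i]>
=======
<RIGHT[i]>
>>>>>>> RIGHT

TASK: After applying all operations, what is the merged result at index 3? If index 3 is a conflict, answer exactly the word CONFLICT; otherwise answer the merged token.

Answer: charlie

Derivation:
Final LEFT:  [charlie, bravo, alpha, charlie]
Final RIGHT: [charlie, delta, delta, golf]
i=0: L=charlie R=charlie -> agree -> charlie
i=1: L=bravo, R=delta=BASE -> take LEFT -> bravo
i=2: L=alpha=BASE, R=delta -> take RIGHT -> delta
i=3: L=charlie, R=golf=BASE -> take LEFT -> charlie
Index 3 -> charlie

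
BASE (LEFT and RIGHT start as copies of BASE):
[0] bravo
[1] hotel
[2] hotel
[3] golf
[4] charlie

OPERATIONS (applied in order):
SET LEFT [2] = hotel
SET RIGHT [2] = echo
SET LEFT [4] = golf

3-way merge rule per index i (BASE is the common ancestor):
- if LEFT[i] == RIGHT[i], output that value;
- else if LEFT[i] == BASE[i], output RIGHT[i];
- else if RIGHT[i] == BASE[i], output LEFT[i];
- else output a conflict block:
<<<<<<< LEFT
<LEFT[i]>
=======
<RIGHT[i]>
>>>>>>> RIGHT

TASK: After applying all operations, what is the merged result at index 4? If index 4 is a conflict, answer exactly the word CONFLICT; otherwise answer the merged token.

Final LEFT:  [bravo, hotel, hotel, golf, golf]
Final RIGHT: [bravo, hotel, echo, golf, charlie]
i=0: L=bravo R=bravo -> agree -> bravo
i=1: L=hotel R=hotel -> agree -> hotel
i=2: L=hotel=BASE, R=echo -> take RIGHT -> echo
i=3: L=golf R=golf -> agree -> golf
i=4: L=golf, R=charlie=BASE -> take LEFT -> golf
Index 4 -> golf

Answer: golf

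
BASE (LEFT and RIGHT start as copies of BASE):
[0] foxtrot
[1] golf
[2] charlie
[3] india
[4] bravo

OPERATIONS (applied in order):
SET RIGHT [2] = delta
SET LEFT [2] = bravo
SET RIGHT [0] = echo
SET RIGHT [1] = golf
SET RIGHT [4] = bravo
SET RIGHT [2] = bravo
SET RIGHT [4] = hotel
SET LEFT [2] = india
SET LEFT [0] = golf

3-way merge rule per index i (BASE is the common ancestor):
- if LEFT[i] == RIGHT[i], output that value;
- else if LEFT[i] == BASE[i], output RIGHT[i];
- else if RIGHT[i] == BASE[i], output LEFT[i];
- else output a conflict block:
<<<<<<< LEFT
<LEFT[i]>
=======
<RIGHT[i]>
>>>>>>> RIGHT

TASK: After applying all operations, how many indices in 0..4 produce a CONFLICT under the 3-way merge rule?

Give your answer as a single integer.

Final LEFT:  [golf, golf, india, india, bravo]
Final RIGHT: [echo, golf, bravo, india, hotel]
i=0: BASE=foxtrot L=golf R=echo all differ -> CONFLICT
i=1: L=golf R=golf -> agree -> golf
i=2: BASE=charlie L=india R=bravo all differ -> CONFLICT
i=3: L=india R=india -> agree -> india
i=4: L=bravo=BASE, R=hotel -> take RIGHT -> hotel
Conflict count: 2

Answer: 2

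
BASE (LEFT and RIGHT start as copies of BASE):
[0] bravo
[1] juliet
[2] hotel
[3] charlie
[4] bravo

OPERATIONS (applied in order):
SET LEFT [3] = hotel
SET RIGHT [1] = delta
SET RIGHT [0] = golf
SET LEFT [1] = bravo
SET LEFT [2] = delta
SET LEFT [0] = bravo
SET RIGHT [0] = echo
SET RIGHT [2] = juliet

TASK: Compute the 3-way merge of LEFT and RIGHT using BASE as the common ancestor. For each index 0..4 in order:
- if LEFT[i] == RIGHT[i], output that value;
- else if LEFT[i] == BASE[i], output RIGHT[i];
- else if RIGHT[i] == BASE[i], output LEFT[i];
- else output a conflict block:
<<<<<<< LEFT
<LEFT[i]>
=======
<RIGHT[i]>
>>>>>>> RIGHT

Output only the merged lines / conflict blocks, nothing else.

Answer: echo
<<<<<<< LEFT
bravo
=======
delta
>>>>>>> RIGHT
<<<<<<< LEFT
delta
=======
juliet
>>>>>>> RIGHT
hotel
bravo

Derivation:
Final LEFT:  [bravo, bravo, delta, hotel, bravo]
Final RIGHT: [echo, delta, juliet, charlie, bravo]
i=0: L=bravo=BASE, R=echo -> take RIGHT -> echo
i=1: BASE=juliet L=bravo R=delta all differ -> CONFLICT
i=2: BASE=hotel L=delta R=juliet all differ -> CONFLICT
i=3: L=hotel, R=charlie=BASE -> take LEFT -> hotel
i=4: L=bravo R=bravo -> agree -> bravo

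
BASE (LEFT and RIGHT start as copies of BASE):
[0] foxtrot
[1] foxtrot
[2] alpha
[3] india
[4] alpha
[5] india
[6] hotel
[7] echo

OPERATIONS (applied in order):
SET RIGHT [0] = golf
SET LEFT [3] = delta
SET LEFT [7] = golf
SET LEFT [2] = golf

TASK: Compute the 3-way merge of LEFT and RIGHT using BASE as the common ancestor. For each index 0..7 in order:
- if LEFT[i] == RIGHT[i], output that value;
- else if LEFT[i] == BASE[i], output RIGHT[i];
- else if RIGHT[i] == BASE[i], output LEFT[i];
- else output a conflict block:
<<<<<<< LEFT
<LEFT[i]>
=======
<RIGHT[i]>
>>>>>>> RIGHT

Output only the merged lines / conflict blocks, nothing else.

Answer: golf
foxtrot
golf
delta
alpha
india
hotel
golf

Derivation:
Final LEFT:  [foxtrot, foxtrot, golf, delta, alpha, india, hotel, golf]
Final RIGHT: [golf, foxtrot, alpha, india, alpha, india, hotel, echo]
i=0: L=foxtrot=BASE, R=golf -> take RIGHT -> golf
i=1: L=foxtrot R=foxtrot -> agree -> foxtrot
i=2: L=golf, R=alpha=BASE -> take LEFT -> golf
i=3: L=delta, R=india=BASE -> take LEFT -> delta
i=4: L=alpha R=alpha -> agree -> alpha
i=5: L=india R=india -> agree -> india
i=6: L=hotel R=hotel -> agree -> hotel
i=7: L=golf, R=echo=BASE -> take LEFT -> golf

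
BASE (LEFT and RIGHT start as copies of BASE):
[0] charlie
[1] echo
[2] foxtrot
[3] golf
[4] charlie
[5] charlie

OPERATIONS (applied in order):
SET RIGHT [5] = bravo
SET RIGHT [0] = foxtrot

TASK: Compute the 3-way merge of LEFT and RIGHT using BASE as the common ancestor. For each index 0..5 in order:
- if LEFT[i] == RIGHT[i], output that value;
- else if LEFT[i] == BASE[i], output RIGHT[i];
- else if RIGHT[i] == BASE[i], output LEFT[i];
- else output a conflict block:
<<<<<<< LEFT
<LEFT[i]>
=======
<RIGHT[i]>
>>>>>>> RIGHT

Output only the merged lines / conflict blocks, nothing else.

Final LEFT:  [charlie, echo, foxtrot, golf, charlie, charlie]
Final RIGHT: [foxtrot, echo, foxtrot, golf, charlie, bravo]
i=0: L=charlie=BASE, R=foxtrot -> take RIGHT -> foxtrot
i=1: L=echo R=echo -> agree -> echo
i=2: L=foxtrot R=foxtrot -> agree -> foxtrot
i=3: L=golf R=golf -> agree -> golf
i=4: L=charlie R=charlie -> agree -> charlie
i=5: L=charlie=BASE, R=bravo -> take RIGHT -> bravo

Answer: foxtrot
echo
foxtrot
golf
charlie
bravo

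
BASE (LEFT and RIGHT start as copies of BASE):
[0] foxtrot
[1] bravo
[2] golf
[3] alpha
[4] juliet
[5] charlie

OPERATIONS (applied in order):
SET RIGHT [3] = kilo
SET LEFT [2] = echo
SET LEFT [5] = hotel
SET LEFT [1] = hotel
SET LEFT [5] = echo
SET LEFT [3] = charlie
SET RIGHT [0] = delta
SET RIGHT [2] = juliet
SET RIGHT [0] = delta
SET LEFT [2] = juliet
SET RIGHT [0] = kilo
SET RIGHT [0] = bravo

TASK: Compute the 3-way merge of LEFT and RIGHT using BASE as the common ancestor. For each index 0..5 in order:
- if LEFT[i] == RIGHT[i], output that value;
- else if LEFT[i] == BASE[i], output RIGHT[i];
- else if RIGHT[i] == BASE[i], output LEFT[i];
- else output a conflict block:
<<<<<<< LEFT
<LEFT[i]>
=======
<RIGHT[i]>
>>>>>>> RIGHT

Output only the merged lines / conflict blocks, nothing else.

Final LEFT:  [foxtrot, hotel, juliet, charlie, juliet, echo]
Final RIGHT: [bravo, bravo, juliet, kilo, juliet, charlie]
i=0: L=foxtrot=BASE, R=bravo -> take RIGHT -> bravo
i=1: L=hotel, R=bravo=BASE -> take LEFT -> hotel
i=2: L=juliet R=juliet -> agree -> juliet
i=3: BASE=alpha L=charlie R=kilo all differ -> CONFLICT
i=4: L=juliet R=juliet -> agree -> juliet
i=5: L=echo, R=charlie=BASE -> take LEFT -> echo

Answer: bravo
hotel
juliet
<<<<<<< LEFT
charlie
=======
kilo
>>>>>>> RIGHT
juliet
echo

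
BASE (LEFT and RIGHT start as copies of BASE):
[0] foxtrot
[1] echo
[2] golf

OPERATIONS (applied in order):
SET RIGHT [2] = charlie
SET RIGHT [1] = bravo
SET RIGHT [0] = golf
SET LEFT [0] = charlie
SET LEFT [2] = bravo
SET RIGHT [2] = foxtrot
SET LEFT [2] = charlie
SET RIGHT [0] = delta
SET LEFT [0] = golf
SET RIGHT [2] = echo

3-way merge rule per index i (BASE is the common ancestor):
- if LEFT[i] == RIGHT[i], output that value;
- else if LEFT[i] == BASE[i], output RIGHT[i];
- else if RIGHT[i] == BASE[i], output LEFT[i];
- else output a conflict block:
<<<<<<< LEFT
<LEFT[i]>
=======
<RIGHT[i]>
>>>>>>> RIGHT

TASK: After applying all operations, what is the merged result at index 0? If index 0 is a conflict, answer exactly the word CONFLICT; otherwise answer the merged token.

Answer: CONFLICT

Derivation:
Final LEFT:  [golf, echo, charlie]
Final RIGHT: [delta, bravo, echo]
i=0: BASE=foxtrot L=golf R=delta all differ -> CONFLICT
i=1: L=echo=BASE, R=bravo -> take RIGHT -> bravo
i=2: BASE=golf L=charlie R=echo all differ -> CONFLICT
Index 0 -> CONFLICT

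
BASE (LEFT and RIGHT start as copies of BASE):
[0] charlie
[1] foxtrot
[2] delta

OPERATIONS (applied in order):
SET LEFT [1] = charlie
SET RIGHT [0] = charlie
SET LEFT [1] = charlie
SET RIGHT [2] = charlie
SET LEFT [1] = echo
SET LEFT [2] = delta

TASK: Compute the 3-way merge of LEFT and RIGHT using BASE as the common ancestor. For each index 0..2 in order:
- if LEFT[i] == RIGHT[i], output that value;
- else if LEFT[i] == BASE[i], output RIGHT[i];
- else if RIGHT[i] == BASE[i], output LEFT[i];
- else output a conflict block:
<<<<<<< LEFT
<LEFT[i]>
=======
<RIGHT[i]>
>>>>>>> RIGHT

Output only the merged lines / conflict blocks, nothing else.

Answer: charlie
echo
charlie

Derivation:
Final LEFT:  [charlie, echo, delta]
Final RIGHT: [charlie, foxtrot, charlie]
i=0: L=charlie R=charlie -> agree -> charlie
i=1: L=echo, R=foxtrot=BASE -> take LEFT -> echo
i=2: L=delta=BASE, R=charlie -> take RIGHT -> charlie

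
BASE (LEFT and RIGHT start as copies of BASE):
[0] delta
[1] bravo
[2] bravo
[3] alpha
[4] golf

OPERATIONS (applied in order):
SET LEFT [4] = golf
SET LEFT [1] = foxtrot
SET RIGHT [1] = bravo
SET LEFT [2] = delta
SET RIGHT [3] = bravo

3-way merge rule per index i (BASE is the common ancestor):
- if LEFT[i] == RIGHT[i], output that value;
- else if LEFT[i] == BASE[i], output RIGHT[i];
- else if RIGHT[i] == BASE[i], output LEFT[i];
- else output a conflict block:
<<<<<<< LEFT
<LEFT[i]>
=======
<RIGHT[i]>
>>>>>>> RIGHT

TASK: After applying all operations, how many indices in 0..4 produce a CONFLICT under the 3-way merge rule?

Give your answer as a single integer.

Final LEFT:  [delta, foxtrot, delta, alpha, golf]
Final RIGHT: [delta, bravo, bravo, bravo, golf]
i=0: L=delta R=delta -> agree -> delta
i=1: L=foxtrot, R=bravo=BASE -> take LEFT -> foxtrot
i=2: L=delta, R=bravo=BASE -> take LEFT -> delta
i=3: L=alpha=BASE, R=bravo -> take RIGHT -> bravo
i=4: L=golf R=golf -> agree -> golf
Conflict count: 0

Answer: 0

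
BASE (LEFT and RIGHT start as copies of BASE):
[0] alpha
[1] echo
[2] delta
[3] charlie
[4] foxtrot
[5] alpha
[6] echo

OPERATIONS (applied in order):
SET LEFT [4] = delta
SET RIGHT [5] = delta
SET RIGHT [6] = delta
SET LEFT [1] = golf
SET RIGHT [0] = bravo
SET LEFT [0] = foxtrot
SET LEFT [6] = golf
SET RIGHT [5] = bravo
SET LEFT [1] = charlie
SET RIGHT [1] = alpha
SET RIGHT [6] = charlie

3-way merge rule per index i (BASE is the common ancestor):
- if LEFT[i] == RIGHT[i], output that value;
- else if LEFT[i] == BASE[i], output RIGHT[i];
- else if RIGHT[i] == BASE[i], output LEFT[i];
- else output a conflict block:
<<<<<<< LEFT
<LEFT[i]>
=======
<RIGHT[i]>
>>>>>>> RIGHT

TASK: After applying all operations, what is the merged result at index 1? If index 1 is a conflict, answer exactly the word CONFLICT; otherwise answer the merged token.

Final LEFT:  [foxtrot, charlie, delta, charlie, delta, alpha, golf]
Final RIGHT: [bravo, alpha, delta, charlie, foxtrot, bravo, charlie]
i=0: BASE=alpha L=foxtrot R=bravo all differ -> CONFLICT
i=1: BASE=echo L=charlie R=alpha all differ -> CONFLICT
i=2: L=delta R=delta -> agree -> delta
i=3: L=charlie R=charlie -> agree -> charlie
i=4: L=delta, R=foxtrot=BASE -> take LEFT -> delta
i=5: L=alpha=BASE, R=bravo -> take RIGHT -> bravo
i=6: BASE=echo L=golf R=charlie all differ -> CONFLICT
Index 1 -> CONFLICT

Answer: CONFLICT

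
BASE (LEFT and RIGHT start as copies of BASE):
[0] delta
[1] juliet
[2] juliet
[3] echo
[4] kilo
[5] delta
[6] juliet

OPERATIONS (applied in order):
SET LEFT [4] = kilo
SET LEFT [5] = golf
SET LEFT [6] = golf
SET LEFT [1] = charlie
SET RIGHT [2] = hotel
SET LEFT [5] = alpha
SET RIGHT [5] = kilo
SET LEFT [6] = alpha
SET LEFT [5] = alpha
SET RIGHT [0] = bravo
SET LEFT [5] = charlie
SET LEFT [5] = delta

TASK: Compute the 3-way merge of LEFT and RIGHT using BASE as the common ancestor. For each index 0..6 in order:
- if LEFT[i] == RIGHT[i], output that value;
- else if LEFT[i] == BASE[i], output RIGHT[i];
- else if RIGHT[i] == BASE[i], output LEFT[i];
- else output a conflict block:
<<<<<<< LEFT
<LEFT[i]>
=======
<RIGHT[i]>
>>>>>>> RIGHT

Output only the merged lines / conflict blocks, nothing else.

Answer: bravo
charlie
hotel
echo
kilo
kilo
alpha

Derivation:
Final LEFT:  [delta, charlie, juliet, echo, kilo, delta, alpha]
Final RIGHT: [bravo, juliet, hotel, echo, kilo, kilo, juliet]
i=0: L=delta=BASE, R=bravo -> take RIGHT -> bravo
i=1: L=charlie, R=juliet=BASE -> take LEFT -> charlie
i=2: L=juliet=BASE, R=hotel -> take RIGHT -> hotel
i=3: L=echo R=echo -> agree -> echo
i=4: L=kilo R=kilo -> agree -> kilo
i=5: L=delta=BASE, R=kilo -> take RIGHT -> kilo
i=6: L=alpha, R=juliet=BASE -> take LEFT -> alpha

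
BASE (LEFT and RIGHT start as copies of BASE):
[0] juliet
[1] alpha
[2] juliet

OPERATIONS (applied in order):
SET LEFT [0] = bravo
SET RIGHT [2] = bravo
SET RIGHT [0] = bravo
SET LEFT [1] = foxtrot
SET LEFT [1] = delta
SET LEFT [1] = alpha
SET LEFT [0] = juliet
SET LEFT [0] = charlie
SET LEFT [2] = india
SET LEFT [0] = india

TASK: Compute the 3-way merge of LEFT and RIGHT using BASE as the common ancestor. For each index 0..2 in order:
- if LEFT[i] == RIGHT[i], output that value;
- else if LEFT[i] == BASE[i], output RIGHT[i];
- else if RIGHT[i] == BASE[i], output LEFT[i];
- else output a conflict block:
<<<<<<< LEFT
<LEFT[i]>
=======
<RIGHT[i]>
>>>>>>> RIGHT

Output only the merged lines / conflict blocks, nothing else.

Final LEFT:  [india, alpha, india]
Final RIGHT: [bravo, alpha, bravo]
i=0: BASE=juliet L=india R=bravo all differ -> CONFLICT
i=1: L=alpha R=alpha -> agree -> alpha
i=2: BASE=juliet L=india R=bravo all differ -> CONFLICT

Answer: <<<<<<< LEFT
india
=======
bravo
>>>>>>> RIGHT
alpha
<<<<<<< LEFT
india
=======
bravo
>>>>>>> RIGHT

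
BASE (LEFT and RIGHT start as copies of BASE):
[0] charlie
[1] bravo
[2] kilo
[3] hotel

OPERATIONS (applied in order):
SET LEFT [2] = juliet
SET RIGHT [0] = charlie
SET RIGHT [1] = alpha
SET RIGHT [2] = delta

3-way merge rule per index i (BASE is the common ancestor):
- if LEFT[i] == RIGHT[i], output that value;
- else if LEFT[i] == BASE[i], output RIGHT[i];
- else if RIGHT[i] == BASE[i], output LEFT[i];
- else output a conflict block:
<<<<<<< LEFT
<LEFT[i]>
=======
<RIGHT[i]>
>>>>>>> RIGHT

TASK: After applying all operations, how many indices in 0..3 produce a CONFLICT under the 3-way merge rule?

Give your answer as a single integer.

Answer: 1

Derivation:
Final LEFT:  [charlie, bravo, juliet, hotel]
Final RIGHT: [charlie, alpha, delta, hotel]
i=0: L=charlie R=charlie -> agree -> charlie
i=1: L=bravo=BASE, R=alpha -> take RIGHT -> alpha
i=2: BASE=kilo L=juliet R=delta all differ -> CONFLICT
i=3: L=hotel R=hotel -> agree -> hotel
Conflict count: 1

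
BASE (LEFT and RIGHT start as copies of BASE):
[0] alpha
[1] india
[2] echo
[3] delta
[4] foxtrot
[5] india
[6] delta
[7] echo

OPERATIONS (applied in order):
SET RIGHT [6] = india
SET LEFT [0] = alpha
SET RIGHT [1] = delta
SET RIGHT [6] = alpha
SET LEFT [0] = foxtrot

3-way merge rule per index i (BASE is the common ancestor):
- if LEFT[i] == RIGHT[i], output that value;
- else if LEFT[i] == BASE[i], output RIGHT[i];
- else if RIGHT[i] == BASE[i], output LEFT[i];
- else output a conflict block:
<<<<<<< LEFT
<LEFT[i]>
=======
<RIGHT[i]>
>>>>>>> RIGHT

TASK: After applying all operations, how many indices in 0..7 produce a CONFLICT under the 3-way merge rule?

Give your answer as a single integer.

Answer: 0

Derivation:
Final LEFT:  [foxtrot, india, echo, delta, foxtrot, india, delta, echo]
Final RIGHT: [alpha, delta, echo, delta, foxtrot, india, alpha, echo]
i=0: L=foxtrot, R=alpha=BASE -> take LEFT -> foxtrot
i=1: L=india=BASE, R=delta -> take RIGHT -> delta
i=2: L=echo R=echo -> agree -> echo
i=3: L=delta R=delta -> agree -> delta
i=4: L=foxtrot R=foxtrot -> agree -> foxtrot
i=5: L=india R=india -> agree -> india
i=6: L=delta=BASE, R=alpha -> take RIGHT -> alpha
i=7: L=echo R=echo -> agree -> echo
Conflict count: 0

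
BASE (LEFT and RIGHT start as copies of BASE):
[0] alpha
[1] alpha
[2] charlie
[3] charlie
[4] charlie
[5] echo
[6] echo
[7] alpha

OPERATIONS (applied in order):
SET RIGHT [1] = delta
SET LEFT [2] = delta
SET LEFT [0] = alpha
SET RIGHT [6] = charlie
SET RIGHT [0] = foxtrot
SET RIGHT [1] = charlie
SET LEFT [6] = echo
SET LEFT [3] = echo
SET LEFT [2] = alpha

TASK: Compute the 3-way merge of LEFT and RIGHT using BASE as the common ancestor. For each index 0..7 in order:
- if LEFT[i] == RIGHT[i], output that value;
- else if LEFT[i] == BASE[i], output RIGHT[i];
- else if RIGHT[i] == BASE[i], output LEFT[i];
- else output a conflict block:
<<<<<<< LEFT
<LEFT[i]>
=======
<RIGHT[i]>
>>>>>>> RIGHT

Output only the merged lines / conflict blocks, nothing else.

Answer: foxtrot
charlie
alpha
echo
charlie
echo
charlie
alpha

Derivation:
Final LEFT:  [alpha, alpha, alpha, echo, charlie, echo, echo, alpha]
Final RIGHT: [foxtrot, charlie, charlie, charlie, charlie, echo, charlie, alpha]
i=0: L=alpha=BASE, R=foxtrot -> take RIGHT -> foxtrot
i=1: L=alpha=BASE, R=charlie -> take RIGHT -> charlie
i=2: L=alpha, R=charlie=BASE -> take LEFT -> alpha
i=3: L=echo, R=charlie=BASE -> take LEFT -> echo
i=4: L=charlie R=charlie -> agree -> charlie
i=5: L=echo R=echo -> agree -> echo
i=6: L=echo=BASE, R=charlie -> take RIGHT -> charlie
i=7: L=alpha R=alpha -> agree -> alpha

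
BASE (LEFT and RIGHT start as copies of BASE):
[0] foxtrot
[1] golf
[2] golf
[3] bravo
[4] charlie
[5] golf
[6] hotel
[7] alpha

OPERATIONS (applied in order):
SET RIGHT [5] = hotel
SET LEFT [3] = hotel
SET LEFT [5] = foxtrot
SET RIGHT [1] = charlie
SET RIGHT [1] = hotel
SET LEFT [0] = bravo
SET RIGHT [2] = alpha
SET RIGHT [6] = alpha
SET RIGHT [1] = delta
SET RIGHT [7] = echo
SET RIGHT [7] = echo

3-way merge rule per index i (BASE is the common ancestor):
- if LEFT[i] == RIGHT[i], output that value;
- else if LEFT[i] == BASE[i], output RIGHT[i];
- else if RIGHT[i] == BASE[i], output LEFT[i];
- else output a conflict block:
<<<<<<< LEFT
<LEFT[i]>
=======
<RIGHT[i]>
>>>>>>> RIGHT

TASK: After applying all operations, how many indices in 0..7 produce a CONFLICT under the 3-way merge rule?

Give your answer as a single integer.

Final LEFT:  [bravo, golf, golf, hotel, charlie, foxtrot, hotel, alpha]
Final RIGHT: [foxtrot, delta, alpha, bravo, charlie, hotel, alpha, echo]
i=0: L=bravo, R=foxtrot=BASE -> take LEFT -> bravo
i=1: L=golf=BASE, R=delta -> take RIGHT -> delta
i=2: L=golf=BASE, R=alpha -> take RIGHT -> alpha
i=3: L=hotel, R=bravo=BASE -> take LEFT -> hotel
i=4: L=charlie R=charlie -> agree -> charlie
i=5: BASE=golf L=foxtrot R=hotel all differ -> CONFLICT
i=6: L=hotel=BASE, R=alpha -> take RIGHT -> alpha
i=7: L=alpha=BASE, R=echo -> take RIGHT -> echo
Conflict count: 1

Answer: 1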